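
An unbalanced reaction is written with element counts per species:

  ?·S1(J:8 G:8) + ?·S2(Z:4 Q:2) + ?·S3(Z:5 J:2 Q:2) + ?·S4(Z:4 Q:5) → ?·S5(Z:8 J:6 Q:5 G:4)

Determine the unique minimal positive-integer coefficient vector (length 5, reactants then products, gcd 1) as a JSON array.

Z: 2·0+1·4+4·5+2·4 = 32 | 4·8 = 32
J: 2·8+1·0+4·2+2·0 = 24 | 4·6 = 24
Q: 2·0+1·2+4·2+2·5 = 20 | 4·5 = 20
G: 2·8+1·0+4·0+2·0 = 16 | 4·4 = 16
gcd(2,1,4,2,4) = 1

Coefficients: [2, 1, 4, 2, 4]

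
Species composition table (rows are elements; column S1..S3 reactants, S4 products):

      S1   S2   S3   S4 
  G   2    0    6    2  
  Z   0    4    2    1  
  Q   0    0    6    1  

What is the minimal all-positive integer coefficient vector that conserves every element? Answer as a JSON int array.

Coefficients: [3, 1, 1, 6]

G: 3·2+1·0+1·6 = 12 | 6·2 = 12
Z: 3·0+1·4+1·2 = 6 | 6·1 = 6
Q: 3·0+1·0+1·6 = 6 | 6·1 = 6
gcd(3,1,1,6) = 1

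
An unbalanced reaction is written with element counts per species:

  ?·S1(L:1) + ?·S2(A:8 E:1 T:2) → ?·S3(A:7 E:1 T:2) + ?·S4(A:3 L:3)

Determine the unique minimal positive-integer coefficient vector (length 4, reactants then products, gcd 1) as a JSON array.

Coefficients: [3, 3, 3, 1]

A: 3·0+3·8 = 24 | 3·7+1·3 = 24
E: 3·0+3·1 = 3 | 3·1+1·0 = 3
L: 3·1+3·0 = 3 | 3·0+1·3 = 3
T: 3·0+3·2 = 6 | 3·2+1·0 = 6
gcd(3,3,3,1) = 1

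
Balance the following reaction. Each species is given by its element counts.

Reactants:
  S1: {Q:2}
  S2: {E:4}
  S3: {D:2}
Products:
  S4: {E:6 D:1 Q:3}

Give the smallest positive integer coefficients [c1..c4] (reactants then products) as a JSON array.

E: 3·0+3·4+1·0 = 12 | 2·6 = 12
D: 3·0+3·0+1·2 = 2 | 2·1 = 2
Q: 3·2+3·0+1·0 = 6 | 2·3 = 6
gcd(3,3,1,2) = 1

Coefficients: [3, 3, 1, 2]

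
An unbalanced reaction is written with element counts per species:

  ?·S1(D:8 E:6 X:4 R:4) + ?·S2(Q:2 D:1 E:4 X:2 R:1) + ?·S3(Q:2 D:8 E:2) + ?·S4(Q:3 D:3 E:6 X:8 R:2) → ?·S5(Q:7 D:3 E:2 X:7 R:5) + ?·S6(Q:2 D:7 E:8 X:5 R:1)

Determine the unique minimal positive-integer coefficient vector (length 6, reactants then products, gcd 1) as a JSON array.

Coefficients: [1, 4, 3, 4, 2, 6]

Q: 1·0+4·2+3·2+4·3 = 26 | 2·7+6·2 = 26
D: 1·8+4·1+3·8+4·3 = 48 | 2·3+6·7 = 48
E: 1·6+4·4+3·2+4·6 = 52 | 2·2+6·8 = 52
X: 1·4+4·2+3·0+4·8 = 44 | 2·7+6·5 = 44
R: 1·4+4·1+3·0+4·2 = 16 | 2·5+6·1 = 16
gcd(1,4,3,4,2,6) = 1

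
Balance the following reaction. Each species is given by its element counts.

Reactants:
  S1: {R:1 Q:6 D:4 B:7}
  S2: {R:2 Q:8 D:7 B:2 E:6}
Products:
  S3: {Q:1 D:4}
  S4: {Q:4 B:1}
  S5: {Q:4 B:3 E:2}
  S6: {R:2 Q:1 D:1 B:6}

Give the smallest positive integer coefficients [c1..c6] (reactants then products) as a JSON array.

Coefficients: [4, 1, 5, 3, 3, 3]

R: 4·1+1·2 = 6 | 5·0+3·0+3·0+3·2 = 6
Q: 4·6+1·8 = 32 | 5·1+3·4+3·4+3·1 = 32
D: 4·4+1·7 = 23 | 5·4+3·0+3·0+3·1 = 23
B: 4·7+1·2 = 30 | 5·0+3·1+3·3+3·6 = 30
E: 4·0+1·6 = 6 | 5·0+3·0+3·2+3·0 = 6
gcd(4,1,5,3,3,3) = 1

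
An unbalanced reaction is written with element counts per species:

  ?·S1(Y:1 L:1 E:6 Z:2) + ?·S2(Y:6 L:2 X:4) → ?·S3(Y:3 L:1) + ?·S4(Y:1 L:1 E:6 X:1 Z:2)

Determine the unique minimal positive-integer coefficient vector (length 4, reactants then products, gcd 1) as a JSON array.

Coefficients: [4, 1, 2, 4]

Y: 4·1+1·6 = 10 | 2·3+4·1 = 10
L: 4·1+1·2 = 6 | 2·1+4·1 = 6
E: 4·6+1·0 = 24 | 2·0+4·6 = 24
X: 4·0+1·4 = 4 | 2·0+4·1 = 4
Z: 4·2+1·0 = 8 | 2·0+4·2 = 8
gcd(4,1,2,4) = 1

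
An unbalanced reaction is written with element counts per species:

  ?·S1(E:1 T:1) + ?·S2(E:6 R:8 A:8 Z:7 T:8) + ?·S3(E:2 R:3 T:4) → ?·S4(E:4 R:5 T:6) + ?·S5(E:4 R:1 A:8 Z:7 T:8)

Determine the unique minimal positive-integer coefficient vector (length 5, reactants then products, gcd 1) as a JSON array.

Coefficients: [6, 1, 6, 5, 1]

E: 6·1+1·6+6·2 = 24 | 5·4+1·4 = 24
R: 6·0+1·8+6·3 = 26 | 5·5+1·1 = 26
A: 6·0+1·8+6·0 = 8 | 5·0+1·8 = 8
Z: 6·0+1·7+6·0 = 7 | 5·0+1·7 = 7
T: 6·1+1·8+6·4 = 38 | 5·6+1·8 = 38
gcd(6,1,6,5,1) = 1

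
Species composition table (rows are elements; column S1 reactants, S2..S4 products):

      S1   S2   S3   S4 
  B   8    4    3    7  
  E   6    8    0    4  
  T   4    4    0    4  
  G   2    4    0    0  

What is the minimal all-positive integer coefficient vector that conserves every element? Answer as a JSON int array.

B: 6·8 = 48 | 3·4+5·3+3·7 = 48
E: 6·6 = 36 | 3·8+5·0+3·4 = 36
T: 6·4 = 24 | 3·4+5·0+3·4 = 24
G: 6·2 = 12 | 3·4+5·0+3·0 = 12
gcd(6,3,5,3) = 1

Coefficients: [6, 3, 5, 3]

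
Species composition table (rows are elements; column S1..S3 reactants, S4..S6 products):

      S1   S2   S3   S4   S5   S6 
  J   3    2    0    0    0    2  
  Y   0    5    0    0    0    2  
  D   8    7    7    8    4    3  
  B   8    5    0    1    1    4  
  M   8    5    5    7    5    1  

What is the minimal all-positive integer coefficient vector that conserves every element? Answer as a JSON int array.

Coefficients: [2, 2, 3, 3, 3, 5]

J: 2·3+2·2+3·0 = 10 | 3·0+3·0+5·2 = 10
Y: 2·0+2·5+3·0 = 10 | 3·0+3·0+5·2 = 10
D: 2·8+2·7+3·7 = 51 | 3·8+3·4+5·3 = 51
B: 2·8+2·5+3·0 = 26 | 3·1+3·1+5·4 = 26
M: 2·8+2·5+3·5 = 41 | 3·7+3·5+5·1 = 41
gcd(2,2,3,3,3,5) = 1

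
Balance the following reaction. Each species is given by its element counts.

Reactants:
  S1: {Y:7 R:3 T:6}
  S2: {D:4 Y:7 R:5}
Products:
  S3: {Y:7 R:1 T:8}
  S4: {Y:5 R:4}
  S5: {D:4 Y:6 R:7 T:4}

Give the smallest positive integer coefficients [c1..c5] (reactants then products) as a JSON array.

Coefficients: [6, 1, 4, 3, 1]

D: 6·0+1·4 = 4 | 4·0+3·0+1·4 = 4
Y: 6·7+1·7 = 49 | 4·7+3·5+1·6 = 49
R: 6·3+1·5 = 23 | 4·1+3·4+1·7 = 23
T: 6·6+1·0 = 36 | 4·8+3·0+1·4 = 36
gcd(6,1,4,3,1) = 1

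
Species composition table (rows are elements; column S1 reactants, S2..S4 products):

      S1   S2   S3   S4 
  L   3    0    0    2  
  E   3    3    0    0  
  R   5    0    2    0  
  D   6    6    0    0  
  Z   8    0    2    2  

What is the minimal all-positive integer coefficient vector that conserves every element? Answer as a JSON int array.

Coefficients: [2, 2, 5, 3]

L: 2·3 = 6 | 2·0+5·0+3·2 = 6
E: 2·3 = 6 | 2·3+5·0+3·0 = 6
R: 2·5 = 10 | 2·0+5·2+3·0 = 10
D: 2·6 = 12 | 2·6+5·0+3·0 = 12
Z: 2·8 = 16 | 2·0+5·2+3·2 = 16
gcd(2,2,5,3) = 1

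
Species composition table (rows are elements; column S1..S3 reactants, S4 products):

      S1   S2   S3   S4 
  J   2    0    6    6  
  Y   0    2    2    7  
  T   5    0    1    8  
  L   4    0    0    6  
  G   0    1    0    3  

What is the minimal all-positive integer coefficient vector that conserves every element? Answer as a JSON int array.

J: 3·2+6·0+1·6 = 12 | 2·6 = 12
Y: 3·0+6·2+1·2 = 14 | 2·7 = 14
T: 3·5+6·0+1·1 = 16 | 2·8 = 16
L: 3·4+6·0+1·0 = 12 | 2·6 = 12
G: 3·0+6·1+1·0 = 6 | 2·3 = 6
gcd(3,6,1,2) = 1

Coefficients: [3, 6, 1, 2]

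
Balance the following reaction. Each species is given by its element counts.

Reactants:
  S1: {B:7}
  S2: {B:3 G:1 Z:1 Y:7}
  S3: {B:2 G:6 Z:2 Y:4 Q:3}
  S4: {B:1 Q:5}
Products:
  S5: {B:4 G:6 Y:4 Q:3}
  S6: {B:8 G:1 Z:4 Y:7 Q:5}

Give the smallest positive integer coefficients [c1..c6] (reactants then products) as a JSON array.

B: 2·7+2·3+3·2+2·1 = 28 | 3·4+2·8 = 28
G: 2·0+2·1+3·6+2·0 = 20 | 3·6+2·1 = 20
Z: 2·0+2·1+3·2+2·0 = 8 | 3·0+2·4 = 8
Y: 2·0+2·7+3·4+2·0 = 26 | 3·4+2·7 = 26
Q: 2·0+2·0+3·3+2·5 = 19 | 3·3+2·5 = 19
gcd(2,2,3,2,3,2) = 1

Coefficients: [2, 2, 3, 2, 3, 2]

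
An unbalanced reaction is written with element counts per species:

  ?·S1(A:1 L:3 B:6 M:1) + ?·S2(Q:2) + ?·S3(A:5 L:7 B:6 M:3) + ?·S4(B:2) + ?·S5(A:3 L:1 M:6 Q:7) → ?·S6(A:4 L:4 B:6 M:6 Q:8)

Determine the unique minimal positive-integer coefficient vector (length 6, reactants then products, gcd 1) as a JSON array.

A: 3·1+6·0+1·5+3·0+4·3 = 20 | 5·4 = 20
L: 3·3+6·0+1·7+3·0+4·1 = 20 | 5·4 = 20
B: 3·6+6·0+1·6+3·2+4·0 = 30 | 5·6 = 30
M: 3·1+6·0+1·3+3·0+4·6 = 30 | 5·6 = 30
Q: 3·0+6·2+1·0+3·0+4·7 = 40 | 5·8 = 40
gcd(3,6,1,3,4,5) = 1

Coefficients: [3, 6, 1, 3, 4, 5]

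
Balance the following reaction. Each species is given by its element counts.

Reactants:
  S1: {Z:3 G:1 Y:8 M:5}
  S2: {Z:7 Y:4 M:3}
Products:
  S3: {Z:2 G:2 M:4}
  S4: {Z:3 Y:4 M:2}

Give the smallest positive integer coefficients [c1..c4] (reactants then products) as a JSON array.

Z: 2·3+2·7 = 20 | 1·2+6·3 = 20
G: 2·1+2·0 = 2 | 1·2+6·0 = 2
Y: 2·8+2·4 = 24 | 1·0+6·4 = 24
M: 2·5+2·3 = 16 | 1·4+6·2 = 16
gcd(2,2,1,6) = 1

Coefficients: [2, 2, 1, 6]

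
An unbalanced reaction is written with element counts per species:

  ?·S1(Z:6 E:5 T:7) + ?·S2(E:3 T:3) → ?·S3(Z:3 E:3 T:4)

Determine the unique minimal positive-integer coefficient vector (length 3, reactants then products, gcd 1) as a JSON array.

Coefficients: [3, 1, 6]

Z: 3·6+1·0 = 18 | 6·3 = 18
E: 3·5+1·3 = 18 | 6·3 = 18
T: 3·7+1·3 = 24 | 6·4 = 24
gcd(3,1,6) = 1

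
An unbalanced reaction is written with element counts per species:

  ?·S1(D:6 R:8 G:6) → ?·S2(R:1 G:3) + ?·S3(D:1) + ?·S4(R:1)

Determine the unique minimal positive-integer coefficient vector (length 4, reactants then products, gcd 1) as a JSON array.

D: 1·6 = 6 | 2·0+6·1+6·0 = 6
R: 1·8 = 8 | 2·1+6·0+6·1 = 8
G: 1·6 = 6 | 2·3+6·0+6·0 = 6
gcd(1,2,6,6) = 1

Coefficients: [1, 2, 6, 6]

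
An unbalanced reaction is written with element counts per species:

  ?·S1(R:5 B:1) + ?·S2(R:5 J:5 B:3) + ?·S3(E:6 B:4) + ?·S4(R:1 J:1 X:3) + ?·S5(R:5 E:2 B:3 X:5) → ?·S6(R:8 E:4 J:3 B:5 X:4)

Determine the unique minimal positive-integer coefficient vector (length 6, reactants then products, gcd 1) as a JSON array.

R: 4·5+2·5+3·0+5·1+1·5 = 40 | 5·8 = 40
E: 4·0+2·0+3·6+5·0+1·2 = 20 | 5·4 = 20
J: 4·0+2·5+3·0+5·1+1·0 = 15 | 5·3 = 15
B: 4·1+2·3+3·4+5·0+1·3 = 25 | 5·5 = 25
X: 4·0+2·0+3·0+5·3+1·5 = 20 | 5·4 = 20
gcd(4,2,3,5,1,5) = 1

Coefficients: [4, 2, 3, 5, 1, 5]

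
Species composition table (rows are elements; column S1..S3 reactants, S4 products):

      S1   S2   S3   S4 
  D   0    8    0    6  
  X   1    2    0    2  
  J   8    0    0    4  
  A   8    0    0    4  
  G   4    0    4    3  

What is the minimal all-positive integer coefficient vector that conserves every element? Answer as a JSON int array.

D: 2·0+3·8+1·0 = 24 | 4·6 = 24
X: 2·1+3·2+1·0 = 8 | 4·2 = 8
J: 2·8+3·0+1·0 = 16 | 4·4 = 16
A: 2·8+3·0+1·0 = 16 | 4·4 = 16
G: 2·4+3·0+1·4 = 12 | 4·3 = 12
gcd(2,3,1,4) = 1

Coefficients: [2, 3, 1, 4]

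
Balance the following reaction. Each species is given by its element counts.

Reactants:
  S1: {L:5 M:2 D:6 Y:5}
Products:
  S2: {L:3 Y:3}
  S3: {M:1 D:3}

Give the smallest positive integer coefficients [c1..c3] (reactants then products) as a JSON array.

L: 3·5 = 15 | 5·3+6·0 = 15
M: 3·2 = 6 | 5·0+6·1 = 6
D: 3·6 = 18 | 5·0+6·3 = 18
Y: 3·5 = 15 | 5·3+6·0 = 15
gcd(3,5,6) = 1

Coefficients: [3, 5, 6]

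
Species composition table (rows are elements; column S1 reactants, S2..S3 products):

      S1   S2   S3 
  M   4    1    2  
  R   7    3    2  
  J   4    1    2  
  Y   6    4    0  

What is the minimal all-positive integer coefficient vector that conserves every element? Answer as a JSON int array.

M: 4·4 = 16 | 6·1+5·2 = 16
R: 4·7 = 28 | 6·3+5·2 = 28
J: 4·4 = 16 | 6·1+5·2 = 16
Y: 4·6 = 24 | 6·4+5·0 = 24
gcd(4,6,5) = 1

Coefficients: [4, 6, 5]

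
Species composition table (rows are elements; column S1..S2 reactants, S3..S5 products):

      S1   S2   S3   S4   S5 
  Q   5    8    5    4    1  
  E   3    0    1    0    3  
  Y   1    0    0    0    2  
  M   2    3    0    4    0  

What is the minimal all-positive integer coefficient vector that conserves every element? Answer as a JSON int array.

Coefficients: [4, 4, 6, 5, 2]

Q: 4·5+4·8 = 52 | 6·5+5·4+2·1 = 52
E: 4·3+4·0 = 12 | 6·1+5·0+2·3 = 12
Y: 4·1+4·0 = 4 | 6·0+5·0+2·2 = 4
M: 4·2+4·3 = 20 | 6·0+5·4+2·0 = 20
gcd(4,4,6,5,2) = 1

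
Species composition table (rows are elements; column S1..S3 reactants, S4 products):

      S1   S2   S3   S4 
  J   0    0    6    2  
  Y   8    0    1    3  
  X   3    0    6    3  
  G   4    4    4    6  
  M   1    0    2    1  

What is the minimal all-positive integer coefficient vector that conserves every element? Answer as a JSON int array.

Coefficients: [2, 5, 2, 6]

J: 2·0+5·0+2·6 = 12 | 6·2 = 12
Y: 2·8+5·0+2·1 = 18 | 6·3 = 18
X: 2·3+5·0+2·6 = 18 | 6·3 = 18
G: 2·4+5·4+2·4 = 36 | 6·6 = 36
M: 2·1+5·0+2·2 = 6 | 6·1 = 6
gcd(2,5,2,6) = 1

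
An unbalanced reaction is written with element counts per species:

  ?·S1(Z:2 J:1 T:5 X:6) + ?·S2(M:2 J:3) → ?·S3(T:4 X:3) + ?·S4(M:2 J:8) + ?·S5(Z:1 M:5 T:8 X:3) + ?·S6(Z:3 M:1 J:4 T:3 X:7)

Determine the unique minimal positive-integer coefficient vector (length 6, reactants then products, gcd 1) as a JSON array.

Z: 5·2+5·0 = 10 | 2·0+1·0+1·1+3·3 = 10
M: 5·0+5·2 = 10 | 2·0+1·2+1·5+3·1 = 10
J: 5·1+5·3 = 20 | 2·0+1·8+1·0+3·4 = 20
T: 5·5+5·0 = 25 | 2·4+1·0+1·8+3·3 = 25
X: 5·6+5·0 = 30 | 2·3+1·0+1·3+3·7 = 30
gcd(5,5,2,1,1,3) = 1

Coefficients: [5, 5, 2, 1, 1, 3]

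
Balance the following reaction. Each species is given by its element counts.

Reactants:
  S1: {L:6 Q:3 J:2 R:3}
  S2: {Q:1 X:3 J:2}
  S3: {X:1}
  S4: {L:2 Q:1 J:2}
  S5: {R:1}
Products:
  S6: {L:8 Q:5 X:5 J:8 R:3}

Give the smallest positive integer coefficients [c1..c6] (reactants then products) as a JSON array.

L: 1·6+2·0+4·0+5·2+3·0 = 16 | 2·8 = 16
Q: 1·3+2·1+4·0+5·1+3·0 = 10 | 2·5 = 10
X: 1·0+2·3+4·1+5·0+3·0 = 10 | 2·5 = 10
J: 1·2+2·2+4·0+5·2+3·0 = 16 | 2·8 = 16
R: 1·3+2·0+4·0+5·0+3·1 = 6 | 2·3 = 6
gcd(1,2,4,5,3,2) = 1

Coefficients: [1, 2, 4, 5, 3, 2]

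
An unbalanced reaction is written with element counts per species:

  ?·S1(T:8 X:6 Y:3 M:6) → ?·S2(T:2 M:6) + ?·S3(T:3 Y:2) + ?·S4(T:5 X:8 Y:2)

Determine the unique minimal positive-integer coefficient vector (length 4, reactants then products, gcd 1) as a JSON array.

T: 4·8 = 32 | 4·2+3·3+3·5 = 32
X: 4·6 = 24 | 4·0+3·0+3·8 = 24
Y: 4·3 = 12 | 4·0+3·2+3·2 = 12
M: 4·6 = 24 | 4·6+3·0+3·0 = 24
gcd(4,4,3,3) = 1

Coefficients: [4, 4, 3, 3]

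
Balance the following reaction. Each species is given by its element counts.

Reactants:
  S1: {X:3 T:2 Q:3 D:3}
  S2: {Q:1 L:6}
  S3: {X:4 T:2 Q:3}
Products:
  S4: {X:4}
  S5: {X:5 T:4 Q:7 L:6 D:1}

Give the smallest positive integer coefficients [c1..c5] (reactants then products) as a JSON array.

X: 1·3+3·0+5·4 = 23 | 2·4+3·5 = 23
T: 1·2+3·0+5·2 = 12 | 2·0+3·4 = 12
Q: 1·3+3·1+5·3 = 21 | 2·0+3·7 = 21
L: 1·0+3·6+5·0 = 18 | 2·0+3·6 = 18
D: 1·3+3·0+5·0 = 3 | 2·0+3·1 = 3
gcd(1,3,5,2,3) = 1

Coefficients: [1, 3, 5, 2, 3]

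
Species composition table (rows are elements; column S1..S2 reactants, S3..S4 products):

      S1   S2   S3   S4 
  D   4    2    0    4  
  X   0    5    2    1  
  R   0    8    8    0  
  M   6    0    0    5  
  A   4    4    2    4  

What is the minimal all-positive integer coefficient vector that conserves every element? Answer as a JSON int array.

D: 5·4+2·2 = 24 | 2·0+6·4 = 24
X: 5·0+2·5 = 10 | 2·2+6·1 = 10
R: 5·0+2·8 = 16 | 2·8+6·0 = 16
M: 5·6+2·0 = 30 | 2·0+6·5 = 30
A: 5·4+2·4 = 28 | 2·2+6·4 = 28
gcd(5,2,2,6) = 1

Coefficients: [5, 2, 2, 6]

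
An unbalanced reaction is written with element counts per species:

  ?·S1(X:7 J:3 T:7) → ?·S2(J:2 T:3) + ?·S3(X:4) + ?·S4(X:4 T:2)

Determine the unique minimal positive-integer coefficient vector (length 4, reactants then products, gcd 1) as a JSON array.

Coefficients: [4, 6, 2, 5]

X: 4·7 = 28 | 6·0+2·4+5·4 = 28
J: 4·3 = 12 | 6·2+2·0+5·0 = 12
T: 4·7 = 28 | 6·3+2·0+5·2 = 28
gcd(4,6,2,5) = 1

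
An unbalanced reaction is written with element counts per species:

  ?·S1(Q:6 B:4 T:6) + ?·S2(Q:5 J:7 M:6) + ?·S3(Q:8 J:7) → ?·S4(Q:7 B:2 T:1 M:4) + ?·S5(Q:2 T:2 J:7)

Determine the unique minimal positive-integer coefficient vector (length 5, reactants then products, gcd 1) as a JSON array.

Q: 3·6+4·5+2·8 = 54 | 6·7+6·2 = 54
B: 3·4+4·0+2·0 = 12 | 6·2+6·0 = 12
T: 3·6+4·0+2·0 = 18 | 6·1+6·2 = 18
J: 3·0+4·7+2·7 = 42 | 6·0+6·7 = 42
M: 3·0+4·6+2·0 = 24 | 6·4+6·0 = 24
gcd(3,4,2,6,6) = 1

Coefficients: [3, 4, 2, 6, 6]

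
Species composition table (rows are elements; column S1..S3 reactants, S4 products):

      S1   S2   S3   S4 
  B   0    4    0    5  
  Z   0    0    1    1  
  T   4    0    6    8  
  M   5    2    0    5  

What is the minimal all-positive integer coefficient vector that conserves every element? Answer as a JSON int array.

Coefficients: [2, 5, 4, 4]

B: 2·0+5·4+4·0 = 20 | 4·5 = 20
Z: 2·0+5·0+4·1 = 4 | 4·1 = 4
T: 2·4+5·0+4·6 = 32 | 4·8 = 32
M: 2·5+5·2+4·0 = 20 | 4·5 = 20
gcd(2,5,4,4) = 1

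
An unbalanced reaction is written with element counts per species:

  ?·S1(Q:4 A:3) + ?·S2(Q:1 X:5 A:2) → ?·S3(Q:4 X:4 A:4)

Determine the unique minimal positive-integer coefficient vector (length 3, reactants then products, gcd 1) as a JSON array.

Coefficients: [4, 4, 5]

Q: 4·4+4·1 = 20 | 5·4 = 20
X: 4·0+4·5 = 20 | 5·4 = 20
A: 4·3+4·2 = 20 | 5·4 = 20
gcd(4,4,5) = 1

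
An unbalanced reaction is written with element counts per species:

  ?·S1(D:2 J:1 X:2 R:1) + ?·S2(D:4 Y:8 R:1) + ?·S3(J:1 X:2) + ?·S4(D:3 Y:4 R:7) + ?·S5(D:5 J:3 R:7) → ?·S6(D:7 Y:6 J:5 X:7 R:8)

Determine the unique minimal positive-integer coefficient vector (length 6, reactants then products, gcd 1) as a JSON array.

D: 1·2+1·4+6·0+1·3+1·5 = 14 | 2·7 = 14
Y: 1·0+1·8+6·0+1·4+1·0 = 12 | 2·6 = 12
J: 1·1+1·0+6·1+1·0+1·3 = 10 | 2·5 = 10
X: 1·2+1·0+6·2+1·0+1·0 = 14 | 2·7 = 14
R: 1·1+1·1+6·0+1·7+1·7 = 16 | 2·8 = 16
gcd(1,1,6,1,1,2) = 1

Coefficients: [1, 1, 6, 1, 1, 2]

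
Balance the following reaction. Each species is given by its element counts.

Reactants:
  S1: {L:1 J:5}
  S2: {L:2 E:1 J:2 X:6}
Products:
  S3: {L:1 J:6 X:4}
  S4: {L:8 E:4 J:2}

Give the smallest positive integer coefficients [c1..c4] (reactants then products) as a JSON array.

Coefficients: [6, 4, 6, 1]

L: 6·1+4·2 = 14 | 6·1+1·8 = 14
E: 6·0+4·1 = 4 | 6·0+1·4 = 4
J: 6·5+4·2 = 38 | 6·6+1·2 = 38
X: 6·0+4·6 = 24 | 6·4+1·0 = 24
gcd(6,4,6,1) = 1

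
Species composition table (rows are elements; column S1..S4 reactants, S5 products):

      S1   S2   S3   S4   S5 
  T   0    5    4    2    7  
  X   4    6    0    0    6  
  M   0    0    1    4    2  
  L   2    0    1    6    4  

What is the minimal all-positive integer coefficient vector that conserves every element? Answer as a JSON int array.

Coefficients: [3, 2, 4, 1, 4]

T: 3·0+2·5+4·4+1·2 = 28 | 4·7 = 28
X: 3·4+2·6+4·0+1·0 = 24 | 4·6 = 24
M: 3·0+2·0+4·1+1·4 = 8 | 4·2 = 8
L: 3·2+2·0+4·1+1·6 = 16 | 4·4 = 16
gcd(3,2,4,1,4) = 1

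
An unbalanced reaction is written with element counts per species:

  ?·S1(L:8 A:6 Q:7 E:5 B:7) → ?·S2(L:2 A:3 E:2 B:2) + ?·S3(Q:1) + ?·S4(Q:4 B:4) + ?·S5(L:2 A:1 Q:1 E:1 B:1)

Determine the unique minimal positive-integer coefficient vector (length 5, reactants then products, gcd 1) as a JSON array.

Coefficients: [2, 2, 4, 1, 6]

L: 2·8 = 16 | 2·2+4·0+1·0+6·2 = 16
A: 2·6 = 12 | 2·3+4·0+1·0+6·1 = 12
Q: 2·7 = 14 | 2·0+4·1+1·4+6·1 = 14
E: 2·5 = 10 | 2·2+4·0+1·0+6·1 = 10
B: 2·7 = 14 | 2·2+4·0+1·4+6·1 = 14
gcd(2,2,4,1,6) = 1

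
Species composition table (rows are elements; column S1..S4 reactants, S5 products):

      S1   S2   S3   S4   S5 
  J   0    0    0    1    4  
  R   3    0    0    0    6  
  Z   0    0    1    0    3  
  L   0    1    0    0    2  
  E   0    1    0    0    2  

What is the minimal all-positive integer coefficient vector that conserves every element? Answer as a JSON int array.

Coefficients: [2, 2, 3, 4, 1]

J: 2·0+2·0+3·0+4·1 = 4 | 1·4 = 4
R: 2·3+2·0+3·0+4·0 = 6 | 1·6 = 6
Z: 2·0+2·0+3·1+4·0 = 3 | 1·3 = 3
L: 2·0+2·1+3·0+4·0 = 2 | 1·2 = 2
E: 2·0+2·1+3·0+4·0 = 2 | 1·2 = 2
gcd(2,2,3,4,1) = 1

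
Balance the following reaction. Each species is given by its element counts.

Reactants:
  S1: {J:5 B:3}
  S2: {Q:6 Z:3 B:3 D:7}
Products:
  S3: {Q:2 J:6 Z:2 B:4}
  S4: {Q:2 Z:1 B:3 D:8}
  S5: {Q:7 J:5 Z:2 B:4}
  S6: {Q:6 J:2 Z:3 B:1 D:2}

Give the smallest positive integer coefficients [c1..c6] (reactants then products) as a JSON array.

Coefficients: [6, 6, 3, 5, 2, 1]

Q: 6·0+6·6 = 36 | 3·2+5·2+2·7+1·6 = 36
J: 6·5+6·0 = 30 | 3·6+5·0+2·5+1·2 = 30
Z: 6·0+6·3 = 18 | 3·2+5·1+2·2+1·3 = 18
B: 6·3+6·3 = 36 | 3·4+5·3+2·4+1·1 = 36
D: 6·0+6·7 = 42 | 3·0+5·8+2·0+1·2 = 42
gcd(6,6,3,5,2,1) = 1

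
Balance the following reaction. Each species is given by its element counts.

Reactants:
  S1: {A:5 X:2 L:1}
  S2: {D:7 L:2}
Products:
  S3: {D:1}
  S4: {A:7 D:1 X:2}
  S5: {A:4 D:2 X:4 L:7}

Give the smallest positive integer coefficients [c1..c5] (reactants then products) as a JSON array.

Coefficients: [5, 1, 2, 3, 1]

A: 5·5+1·0 = 25 | 2·0+3·7+1·4 = 25
D: 5·0+1·7 = 7 | 2·1+3·1+1·2 = 7
X: 5·2+1·0 = 10 | 2·0+3·2+1·4 = 10
L: 5·1+1·2 = 7 | 2·0+3·0+1·7 = 7
gcd(5,1,2,3,1) = 1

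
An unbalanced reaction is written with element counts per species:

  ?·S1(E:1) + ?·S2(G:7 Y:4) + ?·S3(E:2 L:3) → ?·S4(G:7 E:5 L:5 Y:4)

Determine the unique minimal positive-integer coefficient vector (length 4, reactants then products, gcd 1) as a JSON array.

Coefficients: [5, 3, 5, 3]

G: 5·0+3·7+5·0 = 21 | 3·7 = 21
E: 5·1+3·0+5·2 = 15 | 3·5 = 15
L: 5·0+3·0+5·3 = 15 | 3·5 = 15
Y: 5·0+3·4+5·0 = 12 | 3·4 = 12
gcd(5,3,5,3) = 1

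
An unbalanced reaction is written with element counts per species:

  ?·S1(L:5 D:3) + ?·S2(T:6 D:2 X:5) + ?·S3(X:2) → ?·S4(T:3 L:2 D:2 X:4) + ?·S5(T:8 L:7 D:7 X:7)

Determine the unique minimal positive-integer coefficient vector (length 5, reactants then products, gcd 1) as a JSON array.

T: 5·0+5·6+2·0 = 30 | 2·3+3·8 = 30
L: 5·5+5·0+2·0 = 25 | 2·2+3·7 = 25
D: 5·3+5·2+2·0 = 25 | 2·2+3·7 = 25
X: 5·0+5·5+2·2 = 29 | 2·4+3·7 = 29
gcd(5,5,2,2,3) = 1

Coefficients: [5, 5, 2, 2, 3]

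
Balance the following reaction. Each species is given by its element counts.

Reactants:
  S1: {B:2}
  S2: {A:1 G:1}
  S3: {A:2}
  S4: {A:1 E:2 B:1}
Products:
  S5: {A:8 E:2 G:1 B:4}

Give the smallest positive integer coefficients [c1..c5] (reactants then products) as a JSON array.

Coefficients: [3, 2, 6, 2, 2]

A: 3·0+2·1+6·2+2·1 = 16 | 2·8 = 16
E: 3·0+2·0+6·0+2·2 = 4 | 2·2 = 4
G: 3·0+2·1+6·0+2·0 = 2 | 2·1 = 2
B: 3·2+2·0+6·0+2·1 = 8 | 2·4 = 8
gcd(3,2,6,2,2) = 1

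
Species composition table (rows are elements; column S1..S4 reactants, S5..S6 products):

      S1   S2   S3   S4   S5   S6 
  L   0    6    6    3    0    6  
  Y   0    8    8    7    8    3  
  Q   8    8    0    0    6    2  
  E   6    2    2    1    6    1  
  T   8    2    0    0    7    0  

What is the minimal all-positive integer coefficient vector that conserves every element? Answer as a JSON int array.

Coefficients: [5, 1, 2, 6, 6, 6]

L: 5·0+1·6+2·6+6·3 = 36 | 6·0+6·6 = 36
Y: 5·0+1·8+2·8+6·7 = 66 | 6·8+6·3 = 66
Q: 5·8+1·8+2·0+6·0 = 48 | 6·6+6·2 = 48
E: 5·6+1·2+2·2+6·1 = 42 | 6·6+6·1 = 42
T: 5·8+1·2+2·0+6·0 = 42 | 6·7+6·0 = 42
gcd(5,1,2,6,6,6) = 1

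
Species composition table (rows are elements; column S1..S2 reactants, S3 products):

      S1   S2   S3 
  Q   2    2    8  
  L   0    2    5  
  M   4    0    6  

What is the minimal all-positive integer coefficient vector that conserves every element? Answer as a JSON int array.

Q: 3·2+5·2 = 16 | 2·8 = 16
L: 3·0+5·2 = 10 | 2·5 = 10
M: 3·4+5·0 = 12 | 2·6 = 12
gcd(3,5,2) = 1

Coefficients: [3, 5, 2]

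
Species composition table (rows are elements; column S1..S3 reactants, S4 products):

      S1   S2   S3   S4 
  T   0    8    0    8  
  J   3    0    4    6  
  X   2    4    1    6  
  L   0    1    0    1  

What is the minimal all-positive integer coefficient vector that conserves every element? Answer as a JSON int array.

Coefficients: [2, 5, 6, 5]

T: 2·0+5·8+6·0 = 40 | 5·8 = 40
J: 2·3+5·0+6·4 = 30 | 5·6 = 30
X: 2·2+5·4+6·1 = 30 | 5·6 = 30
L: 2·0+5·1+6·0 = 5 | 5·1 = 5
gcd(2,5,6,5) = 1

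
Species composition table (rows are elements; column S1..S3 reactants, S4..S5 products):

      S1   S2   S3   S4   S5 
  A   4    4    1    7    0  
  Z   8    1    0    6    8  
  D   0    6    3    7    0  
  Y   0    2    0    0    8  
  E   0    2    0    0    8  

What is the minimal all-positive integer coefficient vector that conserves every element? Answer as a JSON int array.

Coefficients: [5, 4, 6, 6, 1]

A: 5·4+4·4+6·1 = 42 | 6·7+1·0 = 42
Z: 5·8+4·1+6·0 = 44 | 6·6+1·8 = 44
D: 5·0+4·6+6·3 = 42 | 6·7+1·0 = 42
Y: 5·0+4·2+6·0 = 8 | 6·0+1·8 = 8
E: 5·0+4·2+6·0 = 8 | 6·0+1·8 = 8
gcd(5,4,6,6,1) = 1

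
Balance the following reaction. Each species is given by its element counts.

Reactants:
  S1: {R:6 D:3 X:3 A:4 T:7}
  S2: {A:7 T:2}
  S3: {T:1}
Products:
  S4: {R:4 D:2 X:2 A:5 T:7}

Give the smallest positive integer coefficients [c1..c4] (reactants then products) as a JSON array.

Coefficients: [2, 1, 5, 3]

R: 2·6+1·0+5·0 = 12 | 3·4 = 12
D: 2·3+1·0+5·0 = 6 | 3·2 = 6
X: 2·3+1·0+5·0 = 6 | 3·2 = 6
A: 2·4+1·7+5·0 = 15 | 3·5 = 15
T: 2·7+1·2+5·1 = 21 | 3·7 = 21
gcd(2,1,5,3) = 1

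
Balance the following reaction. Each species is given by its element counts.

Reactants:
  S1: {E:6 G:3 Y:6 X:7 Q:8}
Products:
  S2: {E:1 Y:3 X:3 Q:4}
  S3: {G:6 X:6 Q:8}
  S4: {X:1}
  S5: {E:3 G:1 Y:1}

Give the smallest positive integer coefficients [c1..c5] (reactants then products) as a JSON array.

E: 4·6 = 24 | 6·1+1·0+4·0+6·3 = 24
G: 4·3 = 12 | 6·0+1·6+4·0+6·1 = 12
Y: 4·6 = 24 | 6·3+1·0+4·0+6·1 = 24
X: 4·7 = 28 | 6·3+1·6+4·1+6·0 = 28
Q: 4·8 = 32 | 6·4+1·8+4·0+6·0 = 32
gcd(4,6,1,4,6) = 1

Coefficients: [4, 6, 1, 4, 6]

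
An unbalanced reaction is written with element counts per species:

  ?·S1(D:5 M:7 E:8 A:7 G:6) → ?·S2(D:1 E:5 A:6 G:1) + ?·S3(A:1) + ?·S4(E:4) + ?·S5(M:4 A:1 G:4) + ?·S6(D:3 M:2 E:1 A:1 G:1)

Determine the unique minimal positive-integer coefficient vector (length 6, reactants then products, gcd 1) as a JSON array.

D: 2·5 = 10 | 1·1+3·0+2·0+2·0+3·3 = 10
M: 2·7 = 14 | 1·0+3·0+2·0+2·4+3·2 = 14
E: 2·8 = 16 | 1·5+3·0+2·4+2·0+3·1 = 16
A: 2·7 = 14 | 1·6+3·1+2·0+2·1+3·1 = 14
G: 2·6 = 12 | 1·1+3·0+2·0+2·4+3·1 = 12
gcd(2,1,3,2,2,3) = 1

Coefficients: [2, 1, 3, 2, 2, 3]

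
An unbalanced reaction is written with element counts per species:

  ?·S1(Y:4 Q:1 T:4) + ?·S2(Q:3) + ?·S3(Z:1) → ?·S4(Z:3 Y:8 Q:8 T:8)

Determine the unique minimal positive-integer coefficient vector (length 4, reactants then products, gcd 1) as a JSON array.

Z: 2·0+2·0+3·1 = 3 | 1·3 = 3
Y: 2·4+2·0+3·0 = 8 | 1·8 = 8
Q: 2·1+2·3+3·0 = 8 | 1·8 = 8
T: 2·4+2·0+3·0 = 8 | 1·8 = 8
gcd(2,2,3,1) = 1

Coefficients: [2, 2, 3, 1]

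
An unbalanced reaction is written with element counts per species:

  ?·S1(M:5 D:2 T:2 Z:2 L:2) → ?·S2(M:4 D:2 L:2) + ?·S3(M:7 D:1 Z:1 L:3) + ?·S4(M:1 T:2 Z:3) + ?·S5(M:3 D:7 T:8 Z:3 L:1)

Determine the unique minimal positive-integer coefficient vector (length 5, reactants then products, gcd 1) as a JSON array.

Coefficients: [6, 1, 3, 2, 1]

M: 6·5 = 30 | 1·4+3·7+2·1+1·3 = 30
D: 6·2 = 12 | 1·2+3·1+2·0+1·7 = 12
T: 6·2 = 12 | 1·0+3·0+2·2+1·8 = 12
Z: 6·2 = 12 | 1·0+3·1+2·3+1·3 = 12
L: 6·2 = 12 | 1·2+3·3+2·0+1·1 = 12
gcd(6,1,3,2,1) = 1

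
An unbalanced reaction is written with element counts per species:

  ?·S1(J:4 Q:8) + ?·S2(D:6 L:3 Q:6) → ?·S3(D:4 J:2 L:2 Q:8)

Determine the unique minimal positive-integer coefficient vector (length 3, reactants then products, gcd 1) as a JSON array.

Coefficients: [3, 4, 6]

D: 3·0+4·6 = 24 | 6·4 = 24
J: 3·4+4·0 = 12 | 6·2 = 12
L: 3·0+4·3 = 12 | 6·2 = 12
Q: 3·8+4·6 = 48 | 6·8 = 48
gcd(3,4,6) = 1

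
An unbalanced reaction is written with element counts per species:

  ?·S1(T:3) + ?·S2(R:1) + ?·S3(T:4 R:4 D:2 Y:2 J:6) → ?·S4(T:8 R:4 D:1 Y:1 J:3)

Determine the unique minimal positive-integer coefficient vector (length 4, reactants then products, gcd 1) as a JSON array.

T: 4·3+4·0+1·4 = 16 | 2·8 = 16
R: 4·0+4·1+1·4 = 8 | 2·4 = 8
D: 4·0+4·0+1·2 = 2 | 2·1 = 2
Y: 4·0+4·0+1·2 = 2 | 2·1 = 2
J: 4·0+4·0+1·6 = 6 | 2·3 = 6
gcd(4,4,1,2) = 1

Coefficients: [4, 4, 1, 2]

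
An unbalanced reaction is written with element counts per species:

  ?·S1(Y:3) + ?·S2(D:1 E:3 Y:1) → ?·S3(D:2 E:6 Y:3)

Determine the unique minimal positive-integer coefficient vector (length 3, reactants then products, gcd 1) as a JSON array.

Coefficients: [1, 6, 3]

D: 1·0+6·1 = 6 | 3·2 = 6
E: 1·0+6·3 = 18 | 3·6 = 18
Y: 1·3+6·1 = 9 | 3·3 = 9
gcd(1,6,3) = 1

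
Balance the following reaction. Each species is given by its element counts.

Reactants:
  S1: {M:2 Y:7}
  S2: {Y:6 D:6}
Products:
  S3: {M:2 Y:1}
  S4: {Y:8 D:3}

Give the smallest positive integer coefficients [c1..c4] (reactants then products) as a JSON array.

M: 5·2+3·0 = 10 | 5·2+6·0 = 10
Y: 5·7+3·6 = 53 | 5·1+6·8 = 53
D: 5·0+3·6 = 18 | 5·0+6·3 = 18
gcd(5,3,5,6) = 1

Coefficients: [5, 3, 5, 6]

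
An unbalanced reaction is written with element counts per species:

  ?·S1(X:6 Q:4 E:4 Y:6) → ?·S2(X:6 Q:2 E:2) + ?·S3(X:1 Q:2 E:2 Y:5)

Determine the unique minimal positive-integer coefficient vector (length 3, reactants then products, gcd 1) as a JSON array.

X: 5·6 = 30 | 4·6+6·1 = 30
Q: 5·4 = 20 | 4·2+6·2 = 20
E: 5·4 = 20 | 4·2+6·2 = 20
Y: 5·6 = 30 | 4·0+6·5 = 30
gcd(5,4,6) = 1

Coefficients: [5, 4, 6]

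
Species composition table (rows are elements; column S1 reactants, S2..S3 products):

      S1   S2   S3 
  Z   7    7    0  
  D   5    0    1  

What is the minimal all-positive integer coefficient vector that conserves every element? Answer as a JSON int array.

Coefficients: [1, 1, 5]

Z: 1·7 = 7 | 1·7+5·0 = 7
D: 1·5 = 5 | 1·0+5·1 = 5
gcd(1,1,5) = 1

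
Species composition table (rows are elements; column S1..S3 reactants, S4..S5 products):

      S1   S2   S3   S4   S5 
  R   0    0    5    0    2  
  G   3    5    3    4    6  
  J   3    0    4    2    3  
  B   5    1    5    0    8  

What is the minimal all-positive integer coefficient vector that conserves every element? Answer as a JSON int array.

R: 5·0+5·0+2·5 = 10 | 4·0+5·2 = 10
G: 5·3+5·5+2·3 = 46 | 4·4+5·6 = 46
J: 5·3+5·0+2·4 = 23 | 4·2+5·3 = 23
B: 5·5+5·1+2·5 = 40 | 4·0+5·8 = 40
gcd(5,5,2,4,5) = 1

Coefficients: [5, 5, 2, 4, 5]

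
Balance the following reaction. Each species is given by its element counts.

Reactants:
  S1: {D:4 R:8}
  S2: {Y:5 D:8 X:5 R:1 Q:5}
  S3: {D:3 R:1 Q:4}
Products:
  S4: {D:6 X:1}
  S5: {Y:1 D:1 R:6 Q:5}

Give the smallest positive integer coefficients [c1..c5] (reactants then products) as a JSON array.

Coefficients: [3, 1, 5, 5, 5]

Y: 3·0+1·5+5·0 = 5 | 5·0+5·1 = 5
D: 3·4+1·8+5·3 = 35 | 5·6+5·1 = 35
X: 3·0+1·5+5·0 = 5 | 5·1+5·0 = 5
R: 3·8+1·1+5·1 = 30 | 5·0+5·6 = 30
Q: 3·0+1·5+5·4 = 25 | 5·0+5·5 = 25
gcd(3,1,5,5,5) = 1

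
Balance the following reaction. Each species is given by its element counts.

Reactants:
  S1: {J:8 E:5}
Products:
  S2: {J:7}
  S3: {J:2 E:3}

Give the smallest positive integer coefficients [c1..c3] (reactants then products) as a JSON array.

J: 3·8 = 24 | 2·7+5·2 = 24
E: 3·5 = 15 | 2·0+5·3 = 15
gcd(3,2,5) = 1

Coefficients: [3, 2, 5]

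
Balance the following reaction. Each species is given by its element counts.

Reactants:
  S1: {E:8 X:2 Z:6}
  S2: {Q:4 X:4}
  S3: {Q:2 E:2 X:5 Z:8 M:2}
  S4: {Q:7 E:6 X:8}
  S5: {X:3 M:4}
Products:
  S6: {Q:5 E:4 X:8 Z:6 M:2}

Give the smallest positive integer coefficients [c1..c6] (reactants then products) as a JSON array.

Coefficients: [1, 3, 3, 1, 1, 5]

Q: 1·0+3·4+3·2+1·7+1·0 = 25 | 5·5 = 25
E: 1·8+3·0+3·2+1·6+1·0 = 20 | 5·4 = 20
X: 1·2+3·4+3·5+1·8+1·3 = 40 | 5·8 = 40
Z: 1·6+3·0+3·8+1·0+1·0 = 30 | 5·6 = 30
M: 1·0+3·0+3·2+1·0+1·4 = 10 | 5·2 = 10
gcd(1,3,3,1,1,5) = 1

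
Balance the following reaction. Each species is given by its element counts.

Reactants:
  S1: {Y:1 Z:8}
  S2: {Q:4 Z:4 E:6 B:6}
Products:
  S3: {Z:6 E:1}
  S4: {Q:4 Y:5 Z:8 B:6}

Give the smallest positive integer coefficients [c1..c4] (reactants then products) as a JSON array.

Q: 5·0+1·4 = 4 | 6·0+1·4 = 4
Y: 5·1+1·0 = 5 | 6·0+1·5 = 5
Z: 5·8+1·4 = 44 | 6·6+1·8 = 44
E: 5·0+1·6 = 6 | 6·1+1·0 = 6
B: 5·0+1·6 = 6 | 6·0+1·6 = 6
gcd(5,1,6,1) = 1

Coefficients: [5, 1, 6, 1]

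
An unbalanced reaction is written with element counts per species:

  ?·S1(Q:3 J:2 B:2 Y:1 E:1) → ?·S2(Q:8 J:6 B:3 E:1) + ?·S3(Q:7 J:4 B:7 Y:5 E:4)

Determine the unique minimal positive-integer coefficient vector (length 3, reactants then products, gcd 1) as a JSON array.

Coefficients: [5, 1, 1]

Q: 5·3 = 15 | 1·8+1·7 = 15
J: 5·2 = 10 | 1·6+1·4 = 10
B: 5·2 = 10 | 1·3+1·7 = 10
Y: 5·1 = 5 | 1·0+1·5 = 5
E: 5·1 = 5 | 1·1+1·4 = 5
gcd(5,1,1) = 1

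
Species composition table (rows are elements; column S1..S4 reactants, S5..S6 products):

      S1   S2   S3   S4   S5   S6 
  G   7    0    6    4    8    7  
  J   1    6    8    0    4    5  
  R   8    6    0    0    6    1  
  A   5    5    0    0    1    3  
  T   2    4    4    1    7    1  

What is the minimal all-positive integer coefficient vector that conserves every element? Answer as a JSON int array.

G: 2·7+1·0+3·6+5·4 = 52 | 3·8+4·7 = 52
J: 2·1+1·6+3·8+5·0 = 32 | 3·4+4·5 = 32
R: 2·8+1·6+3·0+5·0 = 22 | 3·6+4·1 = 22
A: 2·5+1·5+3·0+5·0 = 15 | 3·1+4·3 = 15
T: 2·2+1·4+3·4+5·1 = 25 | 3·7+4·1 = 25
gcd(2,1,3,5,3,4) = 1

Coefficients: [2, 1, 3, 5, 3, 4]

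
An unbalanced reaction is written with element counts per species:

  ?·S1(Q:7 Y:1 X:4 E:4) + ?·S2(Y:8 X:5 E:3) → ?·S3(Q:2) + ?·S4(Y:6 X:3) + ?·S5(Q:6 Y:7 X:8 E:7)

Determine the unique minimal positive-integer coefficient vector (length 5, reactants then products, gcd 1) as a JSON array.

Coefficients: [6, 6, 3, 2, 6]

Q: 6·7+6·0 = 42 | 3·2+2·0+6·6 = 42
Y: 6·1+6·8 = 54 | 3·0+2·6+6·7 = 54
X: 6·4+6·5 = 54 | 3·0+2·3+6·8 = 54
E: 6·4+6·3 = 42 | 3·0+2·0+6·7 = 42
gcd(6,6,3,2,6) = 1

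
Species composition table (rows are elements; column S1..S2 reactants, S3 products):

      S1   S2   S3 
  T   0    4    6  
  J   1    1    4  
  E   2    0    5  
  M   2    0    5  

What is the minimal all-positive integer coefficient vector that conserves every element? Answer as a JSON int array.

T: 5·0+3·4 = 12 | 2·6 = 12
J: 5·1+3·1 = 8 | 2·4 = 8
E: 5·2+3·0 = 10 | 2·5 = 10
M: 5·2+3·0 = 10 | 2·5 = 10
gcd(5,3,2) = 1

Coefficients: [5, 3, 2]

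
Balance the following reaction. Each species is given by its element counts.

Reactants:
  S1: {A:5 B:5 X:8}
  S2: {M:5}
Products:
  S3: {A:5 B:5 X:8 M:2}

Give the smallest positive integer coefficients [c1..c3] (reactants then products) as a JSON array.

A: 5·5+2·0 = 25 | 5·5 = 25
B: 5·5+2·0 = 25 | 5·5 = 25
X: 5·8+2·0 = 40 | 5·8 = 40
M: 5·0+2·5 = 10 | 5·2 = 10
gcd(5,2,5) = 1

Coefficients: [5, 2, 5]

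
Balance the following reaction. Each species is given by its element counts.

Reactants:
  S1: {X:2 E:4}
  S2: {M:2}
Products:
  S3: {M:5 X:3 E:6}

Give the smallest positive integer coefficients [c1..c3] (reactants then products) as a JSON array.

M: 3·0+5·2 = 10 | 2·5 = 10
X: 3·2+5·0 = 6 | 2·3 = 6
E: 3·4+5·0 = 12 | 2·6 = 12
gcd(3,5,2) = 1

Coefficients: [3, 5, 2]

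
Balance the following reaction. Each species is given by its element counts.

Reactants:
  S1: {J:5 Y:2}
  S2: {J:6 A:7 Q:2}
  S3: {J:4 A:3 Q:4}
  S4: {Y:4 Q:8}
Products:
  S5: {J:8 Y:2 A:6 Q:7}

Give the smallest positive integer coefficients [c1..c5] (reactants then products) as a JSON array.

Coefficients: [2, 3, 5, 2, 6]

J: 2·5+3·6+5·4+2·0 = 48 | 6·8 = 48
Y: 2·2+3·0+5·0+2·4 = 12 | 6·2 = 12
A: 2·0+3·7+5·3+2·0 = 36 | 6·6 = 36
Q: 2·0+3·2+5·4+2·8 = 42 | 6·7 = 42
gcd(2,3,5,2,6) = 1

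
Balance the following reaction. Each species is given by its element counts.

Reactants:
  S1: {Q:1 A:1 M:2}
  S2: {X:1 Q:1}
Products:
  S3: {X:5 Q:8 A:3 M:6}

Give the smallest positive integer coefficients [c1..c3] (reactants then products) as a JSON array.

Coefficients: [3, 5, 1]

X: 3·0+5·1 = 5 | 1·5 = 5
Q: 3·1+5·1 = 8 | 1·8 = 8
A: 3·1+5·0 = 3 | 1·3 = 3
M: 3·2+5·0 = 6 | 1·6 = 6
gcd(3,5,1) = 1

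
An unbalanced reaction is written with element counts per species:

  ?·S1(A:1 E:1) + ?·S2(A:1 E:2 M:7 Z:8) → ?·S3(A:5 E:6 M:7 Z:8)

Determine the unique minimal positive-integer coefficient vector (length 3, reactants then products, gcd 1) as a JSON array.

A: 4·1+1·1 = 5 | 1·5 = 5
E: 4·1+1·2 = 6 | 1·6 = 6
M: 4·0+1·7 = 7 | 1·7 = 7
Z: 4·0+1·8 = 8 | 1·8 = 8
gcd(4,1,1) = 1

Coefficients: [4, 1, 1]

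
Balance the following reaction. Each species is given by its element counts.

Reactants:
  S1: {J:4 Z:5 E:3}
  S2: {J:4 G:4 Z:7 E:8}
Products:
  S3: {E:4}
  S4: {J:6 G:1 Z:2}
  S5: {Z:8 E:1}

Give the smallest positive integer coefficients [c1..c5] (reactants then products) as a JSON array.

Coefficients: [5, 1, 5, 4, 3]

J: 5·4+1·4 = 24 | 5·0+4·6+3·0 = 24
G: 5·0+1·4 = 4 | 5·0+4·1+3·0 = 4
Z: 5·5+1·7 = 32 | 5·0+4·2+3·8 = 32
E: 5·3+1·8 = 23 | 5·4+4·0+3·1 = 23
gcd(5,1,5,4,3) = 1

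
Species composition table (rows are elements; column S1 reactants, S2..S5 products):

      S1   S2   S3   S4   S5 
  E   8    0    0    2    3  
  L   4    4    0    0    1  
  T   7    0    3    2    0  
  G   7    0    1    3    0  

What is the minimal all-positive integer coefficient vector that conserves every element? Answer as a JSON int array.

E: 3·8 = 24 | 2·0+3·0+6·2+4·3 = 24
L: 3·4 = 12 | 2·4+3·0+6·0+4·1 = 12
T: 3·7 = 21 | 2·0+3·3+6·2+4·0 = 21
G: 3·7 = 21 | 2·0+3·1+6·3+4·0 = 21
gcd(3,2,3,6,4) = 1

Coefficients: [3, 2, 3, 6, 4]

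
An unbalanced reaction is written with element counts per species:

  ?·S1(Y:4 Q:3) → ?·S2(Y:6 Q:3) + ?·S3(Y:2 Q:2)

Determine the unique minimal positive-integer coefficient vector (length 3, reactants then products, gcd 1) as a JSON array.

Y: 3·4 = 12 | 1·6+3·2 = 12
Q: 3·3 = 9 | 1·3+3·2 = 9
gcd(3,1,3) = 1

Coefficients: [3, 1, 3]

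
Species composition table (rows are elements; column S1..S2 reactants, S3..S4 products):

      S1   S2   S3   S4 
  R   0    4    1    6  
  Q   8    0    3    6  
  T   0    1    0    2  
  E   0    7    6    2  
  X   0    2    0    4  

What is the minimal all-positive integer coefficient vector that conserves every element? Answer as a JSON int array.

Coefficients: [3, 4, 4, 2]

R: 3·0+4·4 = 16 | 4·1+2·6 = 16
Q: 3·8+4·0 = 24 | 4·3+2·6 = 24
T: 3·0+4·1 = 4 | 4·0+2·2 = 4
E: 3·0+4·7 = 28 | 4·6+2·2 = 28
X: 3·0+4·2 = 8 | 4·0+2·4 = 8
gcd(3,4,4,2) = 1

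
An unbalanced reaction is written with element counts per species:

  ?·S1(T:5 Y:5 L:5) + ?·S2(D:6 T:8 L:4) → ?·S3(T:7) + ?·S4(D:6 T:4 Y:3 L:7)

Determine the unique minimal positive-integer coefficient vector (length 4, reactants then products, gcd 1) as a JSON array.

D: 3·0+5·6 = 30 | 5·0+5·6 = 30
T: 3·5+5·8 = 55 | 5·7+5·4 = 55
Y: 3·5+5·0 = 15 | 5·0+5·3 = 15
L: 3·5+5·4 = 35 | 5·0+5·7 = 35
gcd(3,5,5,5) = 1

Coefficients: [3, 5, 5, 5]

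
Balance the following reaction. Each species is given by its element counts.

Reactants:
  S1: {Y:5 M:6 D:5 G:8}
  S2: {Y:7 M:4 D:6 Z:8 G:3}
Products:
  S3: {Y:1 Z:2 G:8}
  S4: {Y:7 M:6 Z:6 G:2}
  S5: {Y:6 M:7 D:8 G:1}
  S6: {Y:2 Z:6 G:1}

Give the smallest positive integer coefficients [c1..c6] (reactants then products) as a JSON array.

Y: 6·5+3·7 = 51 | 6·1+1·7+6·6+1·2 = 51
M: 6·6+3·4 = 48 | 6·0+1·6+6·7+1·0 = 48
D: 6·5+3·6 = 48 | 6·0+1·0+6·8+1·0 = 48
Z: 6·0+3·8 = 24 | 6·2+1·6+6·0+1·6 = 24
G: 6·8+3·3 = 57 | 6·8+1·2+6·1+1·1 = 57
gcd(6,3,6,1,6,1) = 1

Coefficients: [6, 3, 6, 1, 6, 1]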